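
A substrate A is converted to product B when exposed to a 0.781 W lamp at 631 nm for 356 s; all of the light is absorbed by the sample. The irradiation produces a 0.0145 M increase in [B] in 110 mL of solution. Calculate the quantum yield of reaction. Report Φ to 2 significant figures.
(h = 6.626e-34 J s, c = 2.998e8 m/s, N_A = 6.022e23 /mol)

Φ = 1.1

Product: (0.0145 M)(0.11 L) = 0.001595 mol.
Photon energy at 631 nm: hc/λ = (6.626e-34)(2.998e8)/(631e-9) = 3.148e-19 J.
Energy delivered: (0.781 W)(356 s) = 278.0 J.
Photons incident: 278.0 / 3.148e-19 = 8.831e20, i.e. 8.831e20/6.022e23 = 0.001466 mol.
Φ = 0.001595 mol / 0.001466 mol photons = 1.1.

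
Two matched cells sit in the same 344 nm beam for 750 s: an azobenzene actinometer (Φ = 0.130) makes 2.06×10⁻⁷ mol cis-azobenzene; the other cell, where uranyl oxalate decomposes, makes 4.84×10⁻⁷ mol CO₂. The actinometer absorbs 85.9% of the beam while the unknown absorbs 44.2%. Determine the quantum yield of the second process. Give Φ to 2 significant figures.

Φ = 0.59

Photons absorbed by the actinometer: 2.06×10⁻⁷ / 0.130 = 1.585×10⁻⁶ mol.
Incident flux: 1.585×10⁻⁶ / 0.859 = 1.845×10⁻⁶ einstein.
Absorbed by unknown: 0.442 × 1.845×10⁻⁶ = 8.155×10⁻⁷ mol.
Φ(unknown) = 4.84×10⁻⁷ / 8.155×10⁻⁷ = 0.59.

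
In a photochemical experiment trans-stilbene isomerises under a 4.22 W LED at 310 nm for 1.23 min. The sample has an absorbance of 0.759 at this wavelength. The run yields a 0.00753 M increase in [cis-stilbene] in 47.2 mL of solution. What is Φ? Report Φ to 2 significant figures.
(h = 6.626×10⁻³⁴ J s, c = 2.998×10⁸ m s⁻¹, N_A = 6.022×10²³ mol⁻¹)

Product: (0.00753 M)(0.0472 L) = 3.554×10⁻⁴ mol.
Photon energy at 310 nm: hc/λ = (6.626×10⁻³⁴)(2.998×10⁸)/(310×10⁻⁹) = 6.408×10⁻¹⁹ J.
Energy delivered: (4.22 W)(73.8 s) = 311.4 J.
Photons incident: 311.4 / 6.408×10⁻¹⁹ = 4.860×10²⁰, i.e. 4.860×10²⁰/6.022×10²³ = 8.070×10⁻⁴ mol.
Fraction absorbed: 1 − 10^(−0.759) = 0.8258.
Photons absorbed: 0.8258 × 8.070×10⁻⁴ = 6.664×10⁻⁴ mol.
Φ = 3.554×10⁻⁴ mol / 6.664×10⁻⁴ mol photons = 0.53.

Φ = 0.53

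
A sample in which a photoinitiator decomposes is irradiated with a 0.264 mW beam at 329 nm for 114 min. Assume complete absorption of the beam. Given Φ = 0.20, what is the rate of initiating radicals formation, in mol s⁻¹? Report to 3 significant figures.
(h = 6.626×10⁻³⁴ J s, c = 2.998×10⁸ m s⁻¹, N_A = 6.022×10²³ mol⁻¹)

1.45×10⁻¹⁰ mol s⁻¹

Photon energy at 329 nm: hc/λ = (6.626×10⁻³⁴)(2.998×10⁸)/(329×10⁻⁹) = 6.038×10⁻¹⁹ J.
Energy delivered: (0.264 mW)(6840 s) = 1.806 J.
Photons incident: 1.806 / 6.038×10⁻¹⁹ = 2.991×10¹⁸, i.e. 2.991×10¹⁸/6.022×10²³ = 4.967×10⁻⁶ mol.
Product formed: 0.20 × 4.967×10⁻⁶ = 9.934×10⁻⁷ mol.
Rate: 9.934×10⁻⁷ / 6840 s = 1.45×10⁻¹⁰ mol s⁻¹.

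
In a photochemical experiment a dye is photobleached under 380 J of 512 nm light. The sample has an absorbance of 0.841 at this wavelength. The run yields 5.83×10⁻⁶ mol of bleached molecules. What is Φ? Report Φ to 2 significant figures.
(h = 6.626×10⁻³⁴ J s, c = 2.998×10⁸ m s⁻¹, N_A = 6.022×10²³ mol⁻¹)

Φ = 0.0042

Photon energy at 512 nm: hc/λ = (6.626×10⁻³⁴)(2.998×10⁸)/(512×10⁻⁹) = 3.880×10⁻¹⁹ J.
Photons incident: 380 / 3.880×10⁻¹⁹ = 9.794×10²⁰, i.e. 9.794×10²⁰/6.022×10²³ = 0.001626 mol.
Fraction absorbed: 1 − 10^(−0.841) = 0.8558.
Photons absorbed: 0.8558 × 0.001626 = 0.001392 mol.
Φ = 5.83×10⁻⁶ mol / 0.001392 mol photons = 0.0042.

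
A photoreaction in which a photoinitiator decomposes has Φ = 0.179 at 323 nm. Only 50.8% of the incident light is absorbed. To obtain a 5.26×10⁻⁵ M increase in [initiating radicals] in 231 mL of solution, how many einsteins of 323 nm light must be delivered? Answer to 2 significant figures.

1.3×10⁻⁴ einstein

Product: (5.26×10⁻⁵ M)(0.231 L) = 1.215×10⁻⁵ mol.
Photons that must be absorbed: 1.215×10⁻⁵ / 0.179 = 6.788×10⁻⁵ mol.
Incident photons needed: 6.788×10⁻⁵ / 0.508 = 1.336×10⁻⁴ mol.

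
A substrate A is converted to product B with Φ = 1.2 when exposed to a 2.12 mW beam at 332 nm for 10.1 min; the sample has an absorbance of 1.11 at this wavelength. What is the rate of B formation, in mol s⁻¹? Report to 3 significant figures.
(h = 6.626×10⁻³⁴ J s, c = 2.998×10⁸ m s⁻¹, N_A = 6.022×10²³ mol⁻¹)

6.51×10⁻⁹ mol s⁻¹

Photon energy at 332 nm: hc/λ = (6.626×10⁻³⁴)(2.998×10⁸)/(332×10⁻⁹) = 5.983×10⁻¹⁹ J.
Energy delivered: (2.12 mW)(606 s) = 1.285 J.
Photons incident: 1.285 / 5.983×10⁻¹⁹ = 2.148×10¹⁸, i.e. 2.148×10¹⁸/6.022×10²³ = 3.567×10⁻⁶ mol.
Fraction absorbed: 1 − 10^(−1.11) = 0.9224.
Photons absorbed: 0.9224 × 3.567×10⁻⁶ = 3.290×10⁻⁶ mol.
Product formed: 1.2 × 3.290×10⁻⁶ = 3.948×10⁻⁶ mol.
Rate: 3.948×10⁻⁶ / 606 s = 6.51×10⁻⁹ mol s⁻¹.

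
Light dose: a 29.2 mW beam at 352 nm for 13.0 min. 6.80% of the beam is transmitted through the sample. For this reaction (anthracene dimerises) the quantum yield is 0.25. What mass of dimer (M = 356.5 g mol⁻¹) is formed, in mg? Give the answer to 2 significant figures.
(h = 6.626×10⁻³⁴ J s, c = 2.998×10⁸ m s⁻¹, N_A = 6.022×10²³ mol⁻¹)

5.6 mg

Photon energy at 352 nm: hc/λ = (6.626×10⁻³⁴)(2.998×10⁸)/(352×10⁻⁹) = 5.643×10⁻¹⁹ J.
Energy delivered: (29.2 mW)(780 s) = 22.78 J.
Photons incident: 22.78 / 5.643×10⁻¹⁹ = 4.037×10¹⁹, i.e. 4.037×10¹⁹/6.022×10²³ = 6.704×10⁻⁵ mol.
Fraction absorbed: 1 − 6.80/100 = 0.9320.
Photons absorbed: 0.9320 × 6.704×10⁻⁵ = 6.248×10⁻⁵ mol.
Product: Φ × n_abs = 0.25 × 6.248×10⁻⁵ = 1.562×10⁻⁵ mol.
Mass: 1.562×10⁻⁵ × 356.5 = 0.005569 g = 5.6 mg.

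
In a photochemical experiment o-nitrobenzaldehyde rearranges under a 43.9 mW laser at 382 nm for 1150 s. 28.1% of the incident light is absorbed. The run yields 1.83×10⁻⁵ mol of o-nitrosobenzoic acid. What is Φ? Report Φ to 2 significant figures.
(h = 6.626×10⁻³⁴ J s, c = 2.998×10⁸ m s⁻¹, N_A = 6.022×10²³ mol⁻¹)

Φ = 0.40

Photon energy at 382 nm: hc/λ = (6.626×10⁻³⁴)(2.998×10⁸)/(382×10⁻⁹) = 5.200×10⁻¹⁹ J.
Energy delivered: (43.9 mW)(1150 s) = 50.49 J.
Photons incident: 50.49 / 5.200×10⁻¹⁹ = 9.710×10¹⁹, i.e. 9.710×10¹⁹/6.022×10²³ = 1.612×10⁻⁴ mol.
Photons absorbed: 0.281 × 1.612×10⁻⁴ = 4.530×10⁻⁵ mol.
Φ = 1.83×10⁻⁵ mol / 4.530×10⁻⁵ mol photons = 0.40.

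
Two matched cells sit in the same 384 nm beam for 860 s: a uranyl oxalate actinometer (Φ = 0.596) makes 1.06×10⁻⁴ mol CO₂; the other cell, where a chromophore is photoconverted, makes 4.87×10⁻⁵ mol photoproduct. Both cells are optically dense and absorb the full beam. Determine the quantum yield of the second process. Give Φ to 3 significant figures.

Φ = 0.274

Photons absorbed by the actinometer: 1.06×10⁻⁴ / 0.596 = 1.779×10⁻⁴ mol.
Φ(unknown) = 4.87×10⁻⁵ / 1.779×10⁻⁴ = 0.274.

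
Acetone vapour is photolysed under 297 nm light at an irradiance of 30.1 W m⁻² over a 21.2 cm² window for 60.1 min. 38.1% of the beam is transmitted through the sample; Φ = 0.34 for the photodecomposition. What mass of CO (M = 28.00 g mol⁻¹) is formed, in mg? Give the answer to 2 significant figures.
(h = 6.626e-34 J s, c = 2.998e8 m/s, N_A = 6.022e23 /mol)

Photon energy at 297 nm: hc/λ = (6.626e-34)(2.998e8)/(297e-9) = 6.688e-19 J.
Energy delivered: (30.1 W m⁻²)(21.2e-4 m²)(3606 s) = 230.1 J.
Photons incident: 230.1 / 6.688e-19 = 3.440e20, i.e. 3.440e20/6.022e23 = 5.712e-4 mol.
Fraction absorbed: 1 − 38.1/100 = 0.6190.
Photons absorbed: 0.6190 × 5.712e-4 = 3.536e-4 mol.
Product: Φ × n_abs = 0.34 × 3.536e-4 = 1.202e-4 mol.
Mass: 1.202e-4 × 28.00 = 0.003366 g = 3.4 mg.

3.4 mg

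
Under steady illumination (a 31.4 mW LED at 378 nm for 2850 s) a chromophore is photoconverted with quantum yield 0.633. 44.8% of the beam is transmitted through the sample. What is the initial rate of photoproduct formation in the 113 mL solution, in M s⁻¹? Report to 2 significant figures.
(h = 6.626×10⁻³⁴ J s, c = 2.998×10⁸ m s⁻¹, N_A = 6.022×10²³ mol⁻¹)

Photon energy at 378 nm: hc/λ = (6.626×10⁻³⁴)(2.998×10⁸)/(378×10⁻⁹) = 5.255×10⁻¹⁹ J.
Energy delivered: (31.4 mW)(2850 s) = 89.49 J.
Photons incident: 89.49 / 5.255×10⁻¹⁹ = 1.703×10²⁰, i.e. 1.703×10²⁰/6.022×10²³ = 2.828×10⁻⁴ mol.
Fraction absorbed: 1 − 44.8/100 = 0.5520.
Photons absorbed: 0.5520 × 2.828×10⁻⁴ = 1.561×10⁻⁴ mol.
Product formed: 0.633 × 1.561×10⁻⁴ = 9.881×10⁻⁵ mol.
Rate: 9.881×10⁻⁵ mol / (2850 s × 0.113 L) = 3.1×10⁻⁷ M s⁻¹.

3.1×10⁻⁷ M s⁻¹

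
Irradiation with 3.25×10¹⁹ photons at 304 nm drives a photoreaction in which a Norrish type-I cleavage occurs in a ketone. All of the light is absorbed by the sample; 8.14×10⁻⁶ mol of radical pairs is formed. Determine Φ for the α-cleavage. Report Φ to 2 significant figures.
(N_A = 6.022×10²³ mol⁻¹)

Φ = 0.15

Moles of photons: 3.25×10¹⁹ / 6.022×10²³ = 5.397×10⁻⁵ mol.
Φ = 8.14×10⁻⁶ mol / 5.397×10⁻⁵ mol photons = 0.15.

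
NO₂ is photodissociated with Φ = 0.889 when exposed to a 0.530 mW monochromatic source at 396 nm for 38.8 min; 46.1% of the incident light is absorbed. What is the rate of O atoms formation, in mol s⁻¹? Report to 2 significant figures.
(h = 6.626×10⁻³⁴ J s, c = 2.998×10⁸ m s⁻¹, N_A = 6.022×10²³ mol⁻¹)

Photon energy at 396 nm: hc/λ = (6.626×10⁻³⁴)(2.998×10⁸)/(396×10⁻⁹) = 5.016×10⁻¹⁹ J.
Energy delivered: (0.530 mW)(2328 s) = 1.234 J.
Photons incident: 1.234 / 5.016×10⁻¹⁹ = 2.460×10¹⁸, i.e. 2.460×10¹⁸/6.022×10²³ = 4.085×10⁻⁶ mol.
Photons absorbed: 0.461 × 4.085×10⁻⁶ = 1.883×10⁻⁶ mol.
Product formed: 0.889 × 1.883×10⁻⁶ = 1.674×10⁻⁶ mol.
Rate: 1.674×10⁻⁶ / 2328 s = 7.2×10⁻¹⁰ mol s⁻¹.

7.2×10⁻¹⁰ mol s⁻¹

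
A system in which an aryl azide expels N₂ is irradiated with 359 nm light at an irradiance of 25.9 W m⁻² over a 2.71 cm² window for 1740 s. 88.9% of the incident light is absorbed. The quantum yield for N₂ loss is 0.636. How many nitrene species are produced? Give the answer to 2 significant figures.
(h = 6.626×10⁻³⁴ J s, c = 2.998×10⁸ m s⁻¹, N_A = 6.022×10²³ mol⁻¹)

Photon energy at 359 nm: hc/λ = (6.626×10⁻³⁴)(2.998×10⁸)/(359×10⁻⁹) = 5.533×10⁻¹⁹ J.
Energy delivered: (25.9 W m⁻²)(2.71×10⁻⁴ m²)(1740 s) = 12.21 J.
Photons incident: 12.21 / 5.533×10⁻¹⁹ = 2.207×10¹⁹, i.e. 2.207×10¹⁹/6.022×10²³ = 3.665×10⁻⁵ mol.
Photons absorbed: 0.889 × 3.665×10⁻⁵ = 3.258×10⁻⁵ mol.
Product: Φ × n_abs = 0.636 × 3.258×10⁻⁵ = 2.072×10⁻⁵ mol.
As a count: 2.072×10⁻⁵ × 6.022×10²³ = 1.2×10¹⁹.

1.2×10¹⁹ species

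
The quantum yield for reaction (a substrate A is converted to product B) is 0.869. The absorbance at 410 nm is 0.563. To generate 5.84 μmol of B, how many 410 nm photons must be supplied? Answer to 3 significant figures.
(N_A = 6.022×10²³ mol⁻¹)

Product: 5.84 μmol = 5.84×10⁻⁶ mol.
Photons that must be absorbed: 5.84×10⁻⁶ / 0.869 = 6.720×10⁻⁶ mol.
Fraction absorbed: 1 − 10^(−0.563) = 0.7265.
Incident photons needed: 6.720×10⁻⁶ / 0.7265 = 9.250×10⁻⁶ mol.
Photon count: 9.250×10⁻⁶ × 6.022×10²³ = 5.57×10¹⁸.

5.57×10¹⁸ photons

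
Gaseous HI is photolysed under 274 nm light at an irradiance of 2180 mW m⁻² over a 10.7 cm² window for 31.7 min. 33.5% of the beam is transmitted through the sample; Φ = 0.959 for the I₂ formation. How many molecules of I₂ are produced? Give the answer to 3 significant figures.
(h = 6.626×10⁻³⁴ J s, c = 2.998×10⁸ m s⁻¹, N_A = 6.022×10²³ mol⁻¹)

3.90×10¹⁸ molecules

Photon energy at 274 nm: hc/λ = (6.626×10⁻³⁴)(2.998×10⁸)/(274×10⁻⁹) = 7.250×10⁻¹⁹ J.
Energy delivered: (2180 mW m⁻²)(10.7×10⁻⁴ m²)(1902 s) = 4.437 J.
Photons incident: 4.437 / 7.250×10⁻¹⁹ = 6.120×10¹⁸, i.e. 6.120×10¹⁸/6.022×10²³ = 1.016×10⁻⁵ mol.
Fraction absorbed: 1 − 33.5/100 = 0.6650.
Photons absorbed: 0.6650 × 1.016×10⁻⁵ = 6.756×10⁻⁶ mol.
Product: Φ × n_abs = 0.959 × 6.756×10⁻⁶ = 6.479×10⁻⁶ mol.
As a count: 6.479×10⁻⁶ × 6.022×10²³ = 3.90×10¹⁸.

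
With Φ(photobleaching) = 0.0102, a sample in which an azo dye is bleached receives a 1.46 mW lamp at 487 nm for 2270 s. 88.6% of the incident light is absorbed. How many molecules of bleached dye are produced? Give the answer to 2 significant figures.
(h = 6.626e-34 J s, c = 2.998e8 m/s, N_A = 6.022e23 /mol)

7.3e16 molecules

Photon energy at 487 nm: hc/λ = (6.626e-34)(2.998e8)/(487e-9) = 4.079e-19 J.
Energy delivered: (1.46 mW)(2270 s) = 3.314 J.
Photons incident: 3.314 / 4.079e-19 = 8.125e18, i.e. 8.125e18/6.022e23 = 1.349e-5 mol.
Photons absorbed: 0.886 × 1.349e-5 = 1.195e-5 mol.
Product: Φ × n_abs = 0.0102 × 1.195e-5 = 1.219e-7 mol.
As a count: 1.219e-7 × 6.022e23 = 7.3e16.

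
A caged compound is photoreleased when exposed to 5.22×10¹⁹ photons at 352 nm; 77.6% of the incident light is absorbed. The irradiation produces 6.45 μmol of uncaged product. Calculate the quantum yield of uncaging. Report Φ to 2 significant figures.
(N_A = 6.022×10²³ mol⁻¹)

Product: 6.45 μmol = 6.45×10⁻⁶ mol.
Moles of photons: 5.22×10¹⁹ / 6.022×10²³ = 8.668×10⁻⁵ mol.
Photons absorbed: 0.776 × 8.668×10⁻⁵ = 6.726×10⁻⁵ mol.
Φ = 6.45×10⁻⁶ mol / 6.726×10⁻⁵ mol photons = 0.096.

Φ = 0.096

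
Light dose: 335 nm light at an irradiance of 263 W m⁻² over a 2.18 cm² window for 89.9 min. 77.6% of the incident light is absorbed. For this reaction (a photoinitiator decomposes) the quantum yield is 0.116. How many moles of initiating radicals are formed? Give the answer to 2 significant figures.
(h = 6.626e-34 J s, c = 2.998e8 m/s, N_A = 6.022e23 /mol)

7.8e-5 mol

Photon energy at 335 nm: hc/λ = (6.626e-34)(2.998e8)/(335e-9) = 5.930e-19 J.
Energy delivered: (263 W m⁻²)(2.18e-4 m²)(5394 s) = 309.3 J.
Photons incident: 309.3 / 5.930e-19 = 5.216e20, i.e. 5.216e20/6.022e23 = 8.662e-4 mol.
Photons absorbed: 0.776 × 8.662e-4 = 6.722e-4 mol.
Product: Φ × n_abs = 0.116 × 6.722e-4 = 7.798e-5 mol.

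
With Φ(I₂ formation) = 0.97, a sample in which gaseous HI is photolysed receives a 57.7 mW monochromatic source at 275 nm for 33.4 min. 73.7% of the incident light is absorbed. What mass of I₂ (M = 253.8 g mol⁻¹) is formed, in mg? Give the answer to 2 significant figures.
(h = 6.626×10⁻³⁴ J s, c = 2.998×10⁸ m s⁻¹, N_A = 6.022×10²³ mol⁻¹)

Photon energy at 275 nm: hc/λ = (6.626×10⁻³⁴)(2.998×10⁸)/(275×10⁻⁹) = 7.224×10⁻¹⁹ J.
Energy delivered: (57.7 mW)(2004 s) = 115.6 J.
Photons incident: 115.6 / 7.224×10⁻¹⁹ = 1.600×10²⁰, i.e. 1.600×10²⁰/6.022×10²³ = 2.657×10⁻⁴ mol.
Photons absorbed: 0.737 × 2.657×10⁻⁴ = 1.958×10⁻⁴ mol.
Product: Φ × n_abs = 0.97 × 1.958×10⁻⁴ = 1.899×10⁻⁴ mol.
Mass: 1.899×10⁻⁴ × 253.8 = 0.04820 g = 48 mg.

48 mg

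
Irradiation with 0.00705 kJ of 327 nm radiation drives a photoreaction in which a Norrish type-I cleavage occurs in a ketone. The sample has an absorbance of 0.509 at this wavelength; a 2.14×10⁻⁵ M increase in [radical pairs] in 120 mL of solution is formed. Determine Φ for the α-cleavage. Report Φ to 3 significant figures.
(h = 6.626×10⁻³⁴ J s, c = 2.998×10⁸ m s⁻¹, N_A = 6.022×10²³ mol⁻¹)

Φ = 0.193

Product: (2.14×10⁻⁵ M)(0.12 L) = 2.568×10⁻⁶ mol.
Photon energy at 327 nm: hc/λ = (6.626×10⁻³⁴)(2.998×10⁸)/(327×10⁻⁹) = 6.075×10⁻¹⁹ J.
Incident energy: 0.00705 kJ = 7.05 J.
Photons incident: 7.05 / 6.075×10⁻¹⁹ = 1.160×10¹⁹, i.e. 1.160×10¹⁹/6.022×10²³ = 1.926×10⁻⁵ mol.
Fraction absorbed: 1 − 10^(−0.509) = 0.6903.
Photons absorbed: 0.6903 × 1.926×10⁻⁵ = 1.330×10⁻⁵ mol.
Φ = 2.568×10⁻⁶ mol / 1.330×10⁻⁵ mol photons = 0.193.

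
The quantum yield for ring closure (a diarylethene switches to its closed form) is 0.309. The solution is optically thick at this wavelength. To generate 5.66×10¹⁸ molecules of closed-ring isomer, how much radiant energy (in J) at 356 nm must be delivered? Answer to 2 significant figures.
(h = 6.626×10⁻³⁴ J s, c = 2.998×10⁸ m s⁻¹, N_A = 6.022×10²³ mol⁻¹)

Product: 5.66×10¹⁸ / 6.022×10²³ = 9.399×10⁻⁶ mol.
Photons that must be absorbed: 9.399×10⁻⁶ / 0.309 = 3.042×10⁻⁵ mol.
Photon energy: hc/λ = 5.580×10⁻¹⁹ J; per mole, 3.360×10⁵ J mol⁻¹.
Energy required: 3.042×10⁻⁵ × 3.360×10⁵ = 10 J.

10 J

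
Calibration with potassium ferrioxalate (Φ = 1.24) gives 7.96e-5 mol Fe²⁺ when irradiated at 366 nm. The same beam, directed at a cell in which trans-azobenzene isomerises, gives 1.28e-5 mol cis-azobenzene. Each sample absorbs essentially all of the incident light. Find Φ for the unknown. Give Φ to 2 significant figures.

Φ = 0.20

Photons absorbed by the actinometer: 7.96e-5 / 1.24 = 6.419e-5 mol.
Φ(unknown) = 1.28e-5 / 6.419e-5 = 0.20.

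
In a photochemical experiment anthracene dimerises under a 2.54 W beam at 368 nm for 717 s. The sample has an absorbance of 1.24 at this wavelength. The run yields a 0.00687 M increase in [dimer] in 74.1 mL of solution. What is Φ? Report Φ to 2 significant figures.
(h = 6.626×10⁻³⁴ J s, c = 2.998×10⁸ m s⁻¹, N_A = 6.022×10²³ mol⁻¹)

Φ = 0.096

Product: (0.00687 M)(0.0741 L) = 5.091×10⁻⁴ mol.
Photon energy at 368 nm: hc/λ = (6.626×10⁻³⁴)(2.998×10⁸)/(368×10⁻⁹) = 5.398×10⁻¹⁹ J.
Energy delivered: (2.54 W)(717 s) = 1821 J.
Photons incident: 1821 / 5.398×10⁻¹⁹ = 3.373×10²¹, i.e. 3.373×10²¹/6.022×10²³ = 0.005601 mol.
Fraction absorbed: 1 − 10^(−1.24) = 0.9425.
Photons absorbed: 0.9425 × 0.005601 = 0.005279 mol.
Φ = 5.091×10⁻⁴ mol / 0.005279 mol photons = 0.096.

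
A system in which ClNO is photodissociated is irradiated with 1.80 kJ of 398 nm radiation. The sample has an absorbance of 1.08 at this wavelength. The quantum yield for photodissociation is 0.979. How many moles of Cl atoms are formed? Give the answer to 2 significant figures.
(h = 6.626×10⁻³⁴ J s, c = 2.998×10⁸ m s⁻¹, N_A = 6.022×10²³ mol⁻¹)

Photon energy at 398 nm: hc/λ = (6.626×10⁻³⁴)(2.998×10⁸)/(398×10⁻⁹) = 4.991×10⁻¹⁹ J.
Incident energy: 1.80 kJ = 1800 J.
Photons incident: 1800 / 4.991×10⁻¹⁹ = 3.606×10²¹, i.e. 3.606×10²¹/6.022×10²³ = 0.005988 mol.
Fraction absorbed: 1 − 10^(−1.08) = 0.9168.
Photons absorbed: 0.9168 × 0.005988 = 0.005490 mol.
Product: Φ × n_abs = 0.979 × 0.005490 = 0.005375 mol.

0.0054 mol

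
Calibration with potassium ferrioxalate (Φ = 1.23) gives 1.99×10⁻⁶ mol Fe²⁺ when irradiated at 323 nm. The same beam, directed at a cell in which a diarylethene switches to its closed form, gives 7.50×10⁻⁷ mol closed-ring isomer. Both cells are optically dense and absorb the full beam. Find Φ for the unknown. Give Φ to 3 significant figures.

Φ = 0.464

Photons absorbed by the actinometer: 1.99×10⁻⁶ / 1.23 = 1.618×10⁻⁶ mol.
Φ(unknown) = 7.50×10⁻⁷ / 1.618×10⁻⁶ = 0.464.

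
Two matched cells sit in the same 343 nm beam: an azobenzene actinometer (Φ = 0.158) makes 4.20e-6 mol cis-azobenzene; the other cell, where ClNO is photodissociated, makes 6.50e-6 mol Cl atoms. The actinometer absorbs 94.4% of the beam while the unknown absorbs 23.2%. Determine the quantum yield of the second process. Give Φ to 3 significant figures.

Photons absorbed by the actinometer: 4.20e-6 / 0.158 = 2.658e-5 mol.
Incident flux: 2.658e-5 / 0.944 = 2.816e-5 einstein.
Absorbed by unknown: 0.232 × 2.816e-5 = 6.533e-6 mol.
Φ(unknown) = 6.50e-6 / 6.533e-6 = 0.995.

Φ = 0.995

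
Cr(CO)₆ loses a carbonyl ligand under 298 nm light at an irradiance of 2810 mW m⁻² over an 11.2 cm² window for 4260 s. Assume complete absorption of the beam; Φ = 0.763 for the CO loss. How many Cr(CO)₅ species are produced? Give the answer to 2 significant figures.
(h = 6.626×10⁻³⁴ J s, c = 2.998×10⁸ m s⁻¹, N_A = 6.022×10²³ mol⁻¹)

1.5×10¹⁹ species

Photon energy at 298 nm: hc/λ = (6.626×10⁻³⁴)(2.998×10⁸)/(298×10⁻⁹) = 6.666×10⁻¹⁹ J.
Energy delivered: (2810 mW m⁻²)(11.2×10⁻⁴ m²)(4260 s) = 13.41 J.
Photons incident: 13.41 / 6.666×10⁻¹⁹ = 2.012×10¹⁹, i.e. 2.012×10¹⁹/6.022×10²³ = 3.341×10⁻⁵ mol.
Product: Φ × n_abs = 0.763 × 3.341×10⁻⁵ = 2.549×10⁻⁵ mol.
As a count: 2.549×10⁻⁵ × 6.022×10²³ = 1.5×10¹⁹.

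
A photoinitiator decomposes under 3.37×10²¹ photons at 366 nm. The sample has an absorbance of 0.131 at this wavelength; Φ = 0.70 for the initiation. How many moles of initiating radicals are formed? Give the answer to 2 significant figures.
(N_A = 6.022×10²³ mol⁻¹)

0.0010 mol

Moles of photons: 3.37×10²¹ / 6.022×10²³ = 0.005596 mol.
Fraction absorbed: 1 − 10^(−0.131) = 0.2604.
Photons absorbed: 0.2604 × 0.005596 = 0.001457 mol.
Product: Φ × n_abs = 0.70 × 0.001457 = 0.001020 mol.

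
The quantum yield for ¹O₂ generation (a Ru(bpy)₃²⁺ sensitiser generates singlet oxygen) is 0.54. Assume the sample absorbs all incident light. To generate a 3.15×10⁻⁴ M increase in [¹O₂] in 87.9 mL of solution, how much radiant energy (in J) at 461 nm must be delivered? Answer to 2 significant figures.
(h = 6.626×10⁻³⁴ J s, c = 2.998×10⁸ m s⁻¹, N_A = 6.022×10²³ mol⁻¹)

13 J

Product: (3.15×10⁻⁴ M)(0.0879 L) = 2.769×10⁻⁵ mol.
Photons that must be absorbed: 2.769×10⁻⁵ / 0.54 = 5.128×10⁻⁵ mol.
Photon energy: hc/λ = 4.309×10⁻¹⁹ J; per mole, 2.595×10⁵ J mol⁻¹.
Energy required: 5.128×10⁻⁵ × 2.595×10⁵ = 13 J.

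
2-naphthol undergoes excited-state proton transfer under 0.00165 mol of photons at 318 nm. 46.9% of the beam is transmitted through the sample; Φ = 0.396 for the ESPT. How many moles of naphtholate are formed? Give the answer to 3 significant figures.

3.47×10⁻⁴ mol

Fraction absorbed: 1 − 46.9/100 = 0.5310.
Photons absorbed: 0.5310 × 0.00165 = 8.762×10⁻⁴ mol.
Product: Φ × n_abs = 0.396 × 8.762×10⁻⁴ = 3.470×10⁻⁴ mol.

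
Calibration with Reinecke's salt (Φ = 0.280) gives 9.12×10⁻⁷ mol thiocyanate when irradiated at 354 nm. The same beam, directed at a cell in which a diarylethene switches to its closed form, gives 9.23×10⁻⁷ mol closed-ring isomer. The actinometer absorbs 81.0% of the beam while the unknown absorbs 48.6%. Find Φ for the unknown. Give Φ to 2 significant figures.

Photons absorbed by the actinometer: 9.12×10⁻⁷ / 0.280 = 3.257×10⁻⁶ mol.
Incident flux: 3.257×10⁻⁶ / 0.810 = 4.021×10⁻⁶ einstein.
Absorbed by unknown: 0.486 × 4.021×10⁻⁶ = 1.954×10⁻⁶ mol.
Φ(unknown) = 9.23×10⁻⁷ / 1.954×10⁻⁶ = 0.47.

Φ = 0.47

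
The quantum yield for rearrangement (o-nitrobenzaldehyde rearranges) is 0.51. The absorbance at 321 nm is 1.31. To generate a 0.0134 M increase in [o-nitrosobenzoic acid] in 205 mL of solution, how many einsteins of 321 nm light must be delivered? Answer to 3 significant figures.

Product: (0.0134 M)(0.205 L) = 0.002747 mol.
Photons that must be absorbed: 0.002747 / 0.51 = 0.005386 mol.
Fraction absorbed: 1 − 10^(−1.31) = 0.9510.
Incident photons needed: 0.005386 / 0.9510 = 0.005664 mol.

0.00566 einstein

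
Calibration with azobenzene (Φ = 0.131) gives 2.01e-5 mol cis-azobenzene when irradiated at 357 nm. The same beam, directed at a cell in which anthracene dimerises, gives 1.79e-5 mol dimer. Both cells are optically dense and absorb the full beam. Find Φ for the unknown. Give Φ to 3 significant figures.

Photons absorbed by the actinometer: 2.01e-5 / 0.131 = 1.534e-4 mol.
Φ(unknown) = 1.79e-5 / 1.534e-4 = 0.117.

Φ = 0.117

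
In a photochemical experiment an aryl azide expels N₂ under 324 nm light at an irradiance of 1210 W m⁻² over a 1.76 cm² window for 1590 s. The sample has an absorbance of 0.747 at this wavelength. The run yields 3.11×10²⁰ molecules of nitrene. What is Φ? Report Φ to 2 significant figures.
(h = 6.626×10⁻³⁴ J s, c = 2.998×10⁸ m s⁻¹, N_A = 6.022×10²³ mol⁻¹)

Φ = 0.69

Product: 3.11×10²⁰ / 6.022×10²³ = 5.164×10⁻⁴ mol.
Photon energy at 324 nm: hc/λ = (6.626×10⁻³⁴)(2.998×10⁸)/(324×10⁻⁹) = 6.131×10⁻¹⁹ J.
Energy delivered: (1210 W m⁻²)(1.76×10⁻⁴ m²)(1590 s) = 338.6 J.
Photons incident: 338.6 / 6.131×10⁻¹⁹ = 5.523×10²⁰, i.e. 5.523×10²⁰/6.022×10²³ = 9.171×10⁻⁴ mol.
Fraction absorbed: 1 − 10^(−0.747) = 0.8209.
Photons absorbed: 0.8209 × 9.171×10⁻⁴ = 7.528×10⁻⁴ mol.
Φ = 5.164×10⁻⁴ mol / 7.528×10⁻⁴ mol photons = 0.69.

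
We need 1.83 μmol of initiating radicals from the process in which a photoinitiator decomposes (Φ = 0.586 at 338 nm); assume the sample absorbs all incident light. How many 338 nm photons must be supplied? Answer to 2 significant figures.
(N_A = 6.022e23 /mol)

Product: 1.83 μmol = 1.83e-6 mol.
Photons that must be absorbed: 1.83e-6 / 0.586 = 3.123e-6 mol.
Photon count: 3.123e-6 × 6.022e23 = 1.9e18.

1.9e18 photons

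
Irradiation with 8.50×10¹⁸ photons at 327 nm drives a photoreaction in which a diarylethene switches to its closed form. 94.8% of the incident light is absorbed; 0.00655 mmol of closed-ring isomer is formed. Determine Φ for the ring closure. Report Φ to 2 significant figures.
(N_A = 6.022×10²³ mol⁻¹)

Φ = 0.49

Product: 0.00655 mmol = 6.55×10⁻⁶ mol.
Moles of photons: 8.50×10¹⁸ / 6.022×10²³ = 1.411×10⁻⁵ mol.
Photons absorbed: 0.948 × 1.411×10⁻⁵ = 1.338×10⁻⁵ mol.
Φ = 6.55×10⁻⁶ mol / 1.338×10⁻⁵ mol photons = 0.49.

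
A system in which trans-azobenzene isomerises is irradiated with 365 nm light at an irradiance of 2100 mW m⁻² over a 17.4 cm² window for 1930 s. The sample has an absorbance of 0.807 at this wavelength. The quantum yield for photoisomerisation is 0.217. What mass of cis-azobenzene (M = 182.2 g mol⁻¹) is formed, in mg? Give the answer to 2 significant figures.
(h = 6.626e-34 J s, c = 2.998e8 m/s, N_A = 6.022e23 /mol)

0.72 mg

Photon energy at 365 nm: hc/λ = (6.626e-34)(2.998e8)/(365e-9) = 5.442e-19 J.
Energy delivered: (2100 mW m⁻²)(17.4e-4 m²)(1930 s) = 7.052 J.
Photons incident: 7.052 / 5.442e-19 = 1.296e19, i.e. 1.296e19/6.022e23 = 2.152e-5 mol.
Fraction absorbed: 1 − 10^(−0.807) = 0.8440.
Photons absorbed: 0.8440 × 2.152e-5 = 1.816e-5 mol.
Product: Φ × n_abs = 0.217 × 1.816e-5 = 3.941e-6 mol.
Mass: 3.941e-6 × 182.2 = 7.181e-4 g = 0.72 mg.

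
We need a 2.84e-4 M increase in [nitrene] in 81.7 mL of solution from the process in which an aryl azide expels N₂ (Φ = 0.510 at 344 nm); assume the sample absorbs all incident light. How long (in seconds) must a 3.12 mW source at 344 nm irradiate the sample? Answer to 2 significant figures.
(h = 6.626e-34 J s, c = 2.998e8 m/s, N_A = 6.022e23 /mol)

t ≈ 5100 s

Product: (2.84e-4 M)(0.0817 L) = 2.320e-5 mol.
Photons that must be absorbed: 2.320e-5 / 0.510 = 4.549e-5 mol.
Photon energy: hc/λ = 5.775e-19 J; per mole, 3.478e5 J mol⁻¹.
Energy required: 4.549e-5 × 3.478e5 = 15.82 J.
Time: 15.82 J / 0.00312 W = 5100 s.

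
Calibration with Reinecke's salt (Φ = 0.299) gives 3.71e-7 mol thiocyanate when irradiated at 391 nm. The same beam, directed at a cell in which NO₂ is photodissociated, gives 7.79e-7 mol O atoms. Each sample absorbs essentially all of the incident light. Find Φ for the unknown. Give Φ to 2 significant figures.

Photons absorbed by the actinometer: 3.71e-7 / 0.299 = 1.241e-6 mol.
Φ(unknown) = 7.79e-7 / 1.241e-6 = 0.63.

Φ = 0.63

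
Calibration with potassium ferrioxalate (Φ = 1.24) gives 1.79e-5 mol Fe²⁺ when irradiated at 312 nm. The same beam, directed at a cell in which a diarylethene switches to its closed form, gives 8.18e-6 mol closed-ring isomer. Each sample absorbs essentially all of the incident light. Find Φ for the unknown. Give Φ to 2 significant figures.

Photons absorbed by the actinometer: 1.79e-5 / 1.24 = 1.444e-5 mol.
Φ(unknown) = 8.18e-6 / 1.444e-5 = 0.57.

Φ = 0.57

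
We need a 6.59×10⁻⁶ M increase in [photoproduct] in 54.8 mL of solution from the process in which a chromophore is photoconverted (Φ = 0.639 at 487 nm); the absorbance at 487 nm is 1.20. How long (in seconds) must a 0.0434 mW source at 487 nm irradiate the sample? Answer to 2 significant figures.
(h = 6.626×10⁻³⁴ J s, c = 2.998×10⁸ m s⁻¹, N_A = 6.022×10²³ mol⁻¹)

Product: (6.59×10⁻⁶ M)(0.0548 L) = 3.611×10⁻⁷ mol.
Photons that must be absorbed: 3.611×10⁻⁷ / 0.639 = 5.651×10⁻⁷ mol.
Fraction absorbed: 1 − 10^(−1.20) = 0.9369.
Incident photons needed: 5.651×10⁻⁷ / 0.9369 = 6.032×10⁻⁷ mol.
Photon energy: hc/λ = 4.079×10⁻¹⁹ J; per mole, 2.456×10⁵ J mol⁻¹.
Energy required: 6.032×10⁻⁷ × 2.456×10⁵ = 0.1481 J.
Time: 0.1481 J / 4.34e-05 W = 3400 s.

t ≈ 3400 s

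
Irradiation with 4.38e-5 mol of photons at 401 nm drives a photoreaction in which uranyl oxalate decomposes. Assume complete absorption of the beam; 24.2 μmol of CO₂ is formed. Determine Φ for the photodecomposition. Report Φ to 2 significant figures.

Product: 24.2 μmol = 2.42e-5 mol.
Φ = 2.42e-5 mol / 4.38e-5 mol photons = 0.55.

Φ = 0.55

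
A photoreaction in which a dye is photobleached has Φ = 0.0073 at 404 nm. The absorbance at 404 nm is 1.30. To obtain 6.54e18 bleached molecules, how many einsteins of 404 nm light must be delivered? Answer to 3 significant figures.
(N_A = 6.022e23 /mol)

Product: 6.54e18 / 6.022e23 = 1.086e-5 mol.
Photons that must be absorbed: 1.086e-5 / 0.0073 = 0.001488 mol.
Fraction absorbed: 1 − 10^(−1.30) = 0.9499.
Incident photons needed: 0.001488 / 0.9499 = 0.001566 mol.

0.00157 einstein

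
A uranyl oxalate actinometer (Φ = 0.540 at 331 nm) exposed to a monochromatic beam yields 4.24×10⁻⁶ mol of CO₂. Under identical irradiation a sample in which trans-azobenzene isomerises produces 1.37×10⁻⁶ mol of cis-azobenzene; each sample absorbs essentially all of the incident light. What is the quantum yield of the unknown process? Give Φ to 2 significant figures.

Φ = 0.17

Photons absorbed by the actinometer: 4.24×10⁻⁶ / 0.540 = 7.852×10⁻⁶ mol.
Φ(unknown) = 1.37×10⁻⁶ / 7.852×10⁻⁶ = 0.17.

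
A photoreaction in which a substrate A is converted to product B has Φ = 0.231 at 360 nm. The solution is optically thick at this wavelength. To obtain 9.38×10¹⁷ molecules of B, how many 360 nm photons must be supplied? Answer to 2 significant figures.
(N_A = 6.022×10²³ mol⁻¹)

Product: 9.38×10¹⁷ / 6.022×10²³ = 1.558×10⁻⁶ mol.
Photons that must be absorbed: 1.558×10⁻⁶ / 0.231 = 6.745×10⁻⁶ mol.
Photon count: 6.745×10⁻⁶ × 6.022×10²³ = 4.1×10¹⁸.

4.1×10¹⁸ photons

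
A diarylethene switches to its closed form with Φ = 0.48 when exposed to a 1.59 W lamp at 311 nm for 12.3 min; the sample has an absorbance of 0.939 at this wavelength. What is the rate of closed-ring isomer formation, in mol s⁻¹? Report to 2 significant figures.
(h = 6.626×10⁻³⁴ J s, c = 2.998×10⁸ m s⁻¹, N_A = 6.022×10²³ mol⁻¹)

Photon energy at 311 nm: hc/λ = (6.626×10⁻³⁴)(2.998×10⁸)/(311×10⁻⁹) = 6.387×10⁻¹⁹ J.
Energy delivered: (1.59 W)(738 s) = 1173 J.
Photons incident: 1173 / 6.387×10⁻¹⁹ = 1.837×10²¹, i.e. 1.837×10²¹/6.022×10²³ = 0.003050 mol.
Fraction absorbed: 1 − 10^(−0.939) = 0.8849.
Photons absorbed: 0.8849 × 0.003050 = 0.002699 mol.
Product formed: 0.48 × 0.002699 = 0.001296 mol.
Rate: 0.001296 / 738 s = 1.8×10⁻⁶ mol s⁻¹.

1.8×10⁻⁶ mol s⁻¹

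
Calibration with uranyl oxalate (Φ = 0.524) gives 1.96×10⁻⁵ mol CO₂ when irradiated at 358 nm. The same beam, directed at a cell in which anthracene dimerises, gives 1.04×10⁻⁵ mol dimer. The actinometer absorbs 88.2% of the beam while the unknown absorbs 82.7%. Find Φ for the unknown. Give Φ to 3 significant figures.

Φ = 0.297

Photons absorbed by the actinometer: 1.96×10⁻⁵ / 0.524 = 3.740×10⁻⁵ mol.
Incident flux: 3.740×10⁻⁵ / 0.882 = 4.240×10⁻⁵ einstein.
Absorbed by unknown: 0.827 × 4.240×10⁻⁵ = 3.506×10⁻⁵ mol.
Φ(unknown) = 1.04×10⁻⁵ / 3.506×10⁻⁵ = 0.297.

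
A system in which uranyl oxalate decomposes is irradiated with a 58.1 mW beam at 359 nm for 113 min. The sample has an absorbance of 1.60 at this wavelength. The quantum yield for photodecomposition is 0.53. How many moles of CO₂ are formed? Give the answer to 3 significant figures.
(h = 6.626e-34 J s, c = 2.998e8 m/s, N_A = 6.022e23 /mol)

Photon energy at 359 nm: hc/λ = (6.626e-34)(2.998e8)/(359e-9) = 5.533e-19 J.
Energy delivered: (58.1 mW)(6780 s) = 393.9 J.
Photons incident: 393.9 / 5.533e-19 = 7.119e20, i.e. 7.119e20/6.022e23 = 0.001182 mol.
Fraction absorbed: 1 − 10^(−1.60) = 0.9749.
Photons absorbed: 0.9749 × 0.001182 = 0.001152 mol.
Product: Φ × n_abs = 0.53 × 0.001152 = 6.106e-4 mol.

6.11e-4 mol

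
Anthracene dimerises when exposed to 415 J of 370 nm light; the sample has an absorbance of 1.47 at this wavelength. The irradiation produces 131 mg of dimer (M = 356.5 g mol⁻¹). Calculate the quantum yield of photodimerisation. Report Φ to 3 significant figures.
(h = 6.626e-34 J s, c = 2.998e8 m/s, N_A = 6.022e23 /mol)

Φ = 0.296

Product: 131 mg / 356.5 g mol⁻¹ = 3.675e-4 mol.
Photon energy at 370 nm: hc/λ = (6.626e-34)(2.998e8)/(370e-9) = 5.369e-19 J.
Photons incident: 415 / 5.369e-19 = 7.730e20, i.e. 7.730e20/6.022e23 = 0.001284 mol.
Fraction absorbed: 1 − 10^(−1.47) = 0.9661.
Photons absorbed: 0.9661 × 0.001284 = 0.001240 mol.
Φ = 3.675e-4 mol / 0.001240 mol photons = 0.296.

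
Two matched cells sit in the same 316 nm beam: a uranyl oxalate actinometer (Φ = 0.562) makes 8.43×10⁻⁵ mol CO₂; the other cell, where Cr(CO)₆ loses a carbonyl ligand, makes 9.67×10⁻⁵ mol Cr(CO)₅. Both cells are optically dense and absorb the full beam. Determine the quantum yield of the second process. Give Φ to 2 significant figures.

Φ = 0.64

Photons absorbed by the actinometer: 8.43×10⁻⁵ / 0.562 = 1.500×10⁻⁴ mol.
Φ(unknown) = 9.67×10⁻⁵ / 1.500×10⁻⁴ = 0.64.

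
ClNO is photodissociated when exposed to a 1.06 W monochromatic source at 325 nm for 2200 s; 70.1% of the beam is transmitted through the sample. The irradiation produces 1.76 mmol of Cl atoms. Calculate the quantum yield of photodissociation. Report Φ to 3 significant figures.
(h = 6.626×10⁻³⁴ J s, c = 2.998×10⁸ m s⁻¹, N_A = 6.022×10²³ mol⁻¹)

Product: 1.76 mmol = 0.00176 mol.
Photon energy at 325 nm: hc/λ = (6.626×10⁻³⁴)(2.998×10⁸)/(325×10⁻⁹) = 6.112×10⁻¹⁹ J.
Energy delivered: (1.06 W)(2200 s) = 2332 J.
Photons incident: 2332 / 6.112×10⁻¹⁹ = 3.815×10²¹, i.e. 3.815×10²¹/6.022×10²³ = 0.006335 mol.
Fraction absorbed: 1 − 70.1/100 = 0.2990.
Photons absorbed: 0.2990 × 0.006335 = 0.001894 mol.
Φ = 0.00176 mol / 0.001894 mol photons = 0.929.

Φ = 0.929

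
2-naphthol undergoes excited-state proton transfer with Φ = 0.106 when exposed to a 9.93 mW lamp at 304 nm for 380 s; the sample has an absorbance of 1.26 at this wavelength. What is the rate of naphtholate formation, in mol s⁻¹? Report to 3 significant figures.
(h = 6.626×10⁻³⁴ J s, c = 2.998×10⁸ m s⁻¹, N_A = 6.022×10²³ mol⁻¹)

2.53×10⁻⁹ mol s⁻¹

Photon energy at 304 nm: hc/λ = (6.626×10⁻³⁴)(2.998×10⁸)/(304×10⁻⁹) = 6.534×10⁻¹⁹ J.
Energy delivered: (9.93 mW)(380 s) = 3.773 J.
Photons incident: 3.773 / 6.534×10⁻¹⁹ = 5.774×10¹⁸, i.e. 5.774×10¹⁸/6.022×10²³ = 9.588×10⁻⁶ mol.
Fraction absorbed: 1 − 10^(−1.26) = 0.9450.
Photons absorbed: 0.9450 × 9.588×10⁻⁶ = 9.061×10⁻⁶ mol.
Product formed: 0.106 × 9.061×10⁻⁶ = 9.605×10⁻⁷ mol.
Rate: 9.605×10⁻⁷ / 380 s = 2.53×10⁻⁹ mol s⁻¹.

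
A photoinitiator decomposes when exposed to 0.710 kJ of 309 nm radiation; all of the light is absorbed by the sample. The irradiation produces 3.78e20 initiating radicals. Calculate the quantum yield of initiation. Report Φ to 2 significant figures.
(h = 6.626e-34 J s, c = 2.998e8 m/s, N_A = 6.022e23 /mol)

Product: 3.78e20 / 6.022e23 = 6.277e-4 mol.
Photon energy at 309 nm: hc/λ = (6.626e-34)(2.998e8)/(309e-9) = 6.429e-19 J.
Incident energy: 0.710 kJ = 710 J.
Photons incident: 710 / 6.429e-19 = 1.104e21, i.e. 1.104e21/6.022e23 = 0.001833 mol.
Φ = 6.277e-4 mol / 0.001833 mol photons = 0.34.

Φ = 0.34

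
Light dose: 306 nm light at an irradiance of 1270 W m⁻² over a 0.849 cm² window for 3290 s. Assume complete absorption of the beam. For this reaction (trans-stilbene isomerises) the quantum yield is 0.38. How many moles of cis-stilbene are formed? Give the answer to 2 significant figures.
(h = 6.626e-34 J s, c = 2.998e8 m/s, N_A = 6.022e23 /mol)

3.4e-4 mol

Photon energy at 306 nm: hc/λ = (6.626e-34)(2.998e8)/(306e-9) = 6.492e-19 J.
Energy delivered: (1270 W m⁻²)(0.849e-4 m²)(3290 s) = 354.7 J.
Photons incident: 354.7 / 6.492e-19 = 5.464e20, i.e. 5.464e20/6.022e23 = 9.073e-4 mol.
Product: Φ × n_abs = 0.38 × 9.073e-4 = 3.448e-4 mol.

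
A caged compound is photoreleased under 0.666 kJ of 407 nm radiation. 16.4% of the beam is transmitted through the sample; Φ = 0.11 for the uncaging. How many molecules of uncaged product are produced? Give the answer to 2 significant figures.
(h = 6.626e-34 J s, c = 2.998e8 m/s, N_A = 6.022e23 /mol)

Photon energy at 407 nm: hc/λ = (6.626e-34)(2.998e8)/(407e-9) = 4.881e-19 J.
Incident energy: 0.666 kJ = 666 J.
Photons incident: 666 / 4.881e-19 = 1.364e21, i.e. 1.364e21/6.022e23 = 0.002265 mol.
Fraction absorbed: 1 − 16.4/100 = 0.8360.
Photons absorbed: 0.8360 × 0.002265 = 0.001894 mol.
Product: Φ × n_abs = 0.11 × 0.001894 = 2.083e-4 mol.
As a count: 2.083e-4 × 6.022e23 = 1.3e20.

1.3e20 molecules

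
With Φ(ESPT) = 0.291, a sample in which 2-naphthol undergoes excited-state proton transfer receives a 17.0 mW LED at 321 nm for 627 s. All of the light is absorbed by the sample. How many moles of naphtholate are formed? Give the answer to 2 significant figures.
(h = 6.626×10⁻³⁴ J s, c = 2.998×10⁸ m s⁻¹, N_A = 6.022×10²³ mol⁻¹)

8.3×10⁻⁶ mol

Photon energy at 321 nm: hc/λ = (6.626×10⁻³⁴)(2.998×10⁸)/(321×10⁻⁹) = 6.188×10⁻¹⁹ J.
Energy delivered: (17.0 mW)(627 s) = 10.66 J.
Photons incident: 10.66 / 6.188×10⁻¹⁹ = 1.723×10¹⁹, i.e. 1.723×10¹⁹/6.022×10²³ = 2.861×10⁻⁵ mol.
Product: Φ × n_abs = 0.291 × 2.861×10⁻⁵ = 8.326×10⁻⁶ mol.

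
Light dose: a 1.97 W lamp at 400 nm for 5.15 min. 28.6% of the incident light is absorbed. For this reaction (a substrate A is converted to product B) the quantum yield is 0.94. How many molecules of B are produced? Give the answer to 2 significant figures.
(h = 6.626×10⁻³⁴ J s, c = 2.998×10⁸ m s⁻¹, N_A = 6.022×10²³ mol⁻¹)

Photon energy at 400 nm: hc/λ = (6.626×10⁻³⁴)(2.998×10⁸)/(400×10⁻⁹) = 4.966×10⁻¹⁹ J.
Energy delivered: (1.97 W)(309 s) = 608.7 J.
Photons incident: 608.7 / 4.966×10⁻¹⁹ = 1.226×10²¹, i.e. 1.226×10²¹/6.022×10²³ = 0.002036 mol.
Photons absorbed: 0.286 × 0.002036 = 5.823×10⁻⁴ mol.
Product: Φ × n_abs = 0.94 × 5.823×10⁻⁴ = 5.474×10⁻⁴ mol.
As a count: 5.474×10⁻⁴ × 6.022×10²³ = 3.3×10²⁰.

3.3×10²⁰ molecules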